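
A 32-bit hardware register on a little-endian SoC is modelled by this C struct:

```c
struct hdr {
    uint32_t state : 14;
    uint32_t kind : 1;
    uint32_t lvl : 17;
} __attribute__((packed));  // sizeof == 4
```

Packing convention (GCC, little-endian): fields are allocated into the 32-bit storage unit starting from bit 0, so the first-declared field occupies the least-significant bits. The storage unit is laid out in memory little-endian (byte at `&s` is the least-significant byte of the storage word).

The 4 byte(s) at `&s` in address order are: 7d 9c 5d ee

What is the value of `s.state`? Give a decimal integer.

[0]=0x7d [1]=0x9c [2]=0x5d [3]=0xee (little-endian) → word 0xee5d9c7d
state:14 @ bit 0 → (0xee5d9c7d>>0)&0x3fff = 0x1c7d  ←
kind:1 @ bit 14 → (0xee5d9c7d>>14)&0x1 = 0x0
lvl:17 @ bit 15 → (0xee5d9c7d>>15)&0x1ffff = 0x1dcbb

7293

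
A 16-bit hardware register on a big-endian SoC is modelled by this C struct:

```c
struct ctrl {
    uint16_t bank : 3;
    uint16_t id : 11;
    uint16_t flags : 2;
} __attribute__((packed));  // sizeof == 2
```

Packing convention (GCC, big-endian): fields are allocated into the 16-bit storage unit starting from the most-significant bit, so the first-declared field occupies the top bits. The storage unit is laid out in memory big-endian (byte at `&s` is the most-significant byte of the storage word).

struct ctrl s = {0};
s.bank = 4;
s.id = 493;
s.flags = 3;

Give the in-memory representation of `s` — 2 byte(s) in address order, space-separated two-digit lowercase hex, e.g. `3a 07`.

bank:3 = 4 → 0x4 << 13 → word 0x8000
id:11 = 493 → 0x1ed << 2 → word 0x87b4
flags:2 = 3 → 0x3 << 0 → word 0x87b7
word = 0x87b7 → big-endian bytes:
  [0]=0x87  [1]=0xb7

87 b7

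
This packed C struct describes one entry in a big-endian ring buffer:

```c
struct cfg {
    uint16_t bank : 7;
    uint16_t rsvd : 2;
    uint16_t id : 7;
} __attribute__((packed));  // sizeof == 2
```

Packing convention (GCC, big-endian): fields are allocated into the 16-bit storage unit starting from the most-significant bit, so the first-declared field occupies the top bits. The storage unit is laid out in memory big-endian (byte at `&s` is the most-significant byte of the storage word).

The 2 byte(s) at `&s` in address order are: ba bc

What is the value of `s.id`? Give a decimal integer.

[0]=0xba [1]=0xbc (big-endian) → word 0xbabc
bank [9+:7] = (word>>9) & 0x7f = 93
rsvd [7+:2] = (word>>7) & 0x3 = 1
id [0+:7] = (word>>0) & 0x7f = 60  ←

60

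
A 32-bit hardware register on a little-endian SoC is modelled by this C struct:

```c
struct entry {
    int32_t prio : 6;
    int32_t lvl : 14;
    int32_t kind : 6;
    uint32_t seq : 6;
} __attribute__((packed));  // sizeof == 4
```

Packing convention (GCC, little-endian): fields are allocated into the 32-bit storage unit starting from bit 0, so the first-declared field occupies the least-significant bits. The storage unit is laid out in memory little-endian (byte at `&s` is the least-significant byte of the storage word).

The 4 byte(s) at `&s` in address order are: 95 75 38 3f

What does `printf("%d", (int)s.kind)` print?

-13

[0]=0x95 [1]=0x75 [2]=0x38 [3]=0x3f (little-endian) → word 0x3f387595
prio [0+:6] = (word>>0) & 0x3f = 21
lvl [6+:14] = (word>>6) & 0x3fff = 8662
kind [20+:6] = (word>>20) & 0x3f = 51  ←
seq [26+:6] = (word>>26) & 0x3f = 15
kind signed 6b, MSB=1: 51 - 64 = -13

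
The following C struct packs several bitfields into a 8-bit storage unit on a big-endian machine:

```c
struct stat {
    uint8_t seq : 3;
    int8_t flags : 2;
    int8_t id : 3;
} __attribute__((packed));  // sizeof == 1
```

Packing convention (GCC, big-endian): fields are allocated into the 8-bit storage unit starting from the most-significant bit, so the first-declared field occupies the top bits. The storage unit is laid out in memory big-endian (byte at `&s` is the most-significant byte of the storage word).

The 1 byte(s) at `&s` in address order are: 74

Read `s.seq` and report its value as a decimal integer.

[0]=0x74 (big-endian) → word 0x74
seq:3 @ bit 5 → (0x74>>5)&0x7 = 0x3  ←
flags:2 @ bit 3 → (0x74>>3)&0x3 = 0x2
id:3 @ bit 0 → (0x74>>0)&0x7 = 0x4

3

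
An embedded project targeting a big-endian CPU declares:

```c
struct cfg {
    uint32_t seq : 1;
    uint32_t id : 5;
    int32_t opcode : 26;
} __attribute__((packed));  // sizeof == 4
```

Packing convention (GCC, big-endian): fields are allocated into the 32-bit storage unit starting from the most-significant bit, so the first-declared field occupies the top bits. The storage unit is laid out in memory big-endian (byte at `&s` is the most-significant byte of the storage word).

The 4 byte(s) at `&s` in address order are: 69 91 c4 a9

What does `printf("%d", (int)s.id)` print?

26

[0]=0x69 [1]=0x91 [2]=0xc4 [3]=0xa9 (big-endian) → word 0x6991c4a9
seq:1 @ bit 31 → (0x6991c4a9>>31)&0x1 = 0x0
id:5 @ bit 26 → (0x6991c4a9>>26)&0x1f = 0x1a  ←
opcode:26 @ bit 0 → (0x6991c4a9>>0)&0x3ffffff = 0x191c4a9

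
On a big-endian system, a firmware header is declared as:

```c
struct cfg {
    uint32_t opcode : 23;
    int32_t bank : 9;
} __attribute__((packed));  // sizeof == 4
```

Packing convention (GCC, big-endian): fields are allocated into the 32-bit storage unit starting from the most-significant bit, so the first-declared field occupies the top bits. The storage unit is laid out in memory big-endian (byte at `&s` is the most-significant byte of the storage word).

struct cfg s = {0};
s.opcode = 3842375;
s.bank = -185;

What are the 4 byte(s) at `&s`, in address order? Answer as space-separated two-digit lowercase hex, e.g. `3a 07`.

75 42 8f 47

opcode (23b) val=3842375 bits=0x3aa147 at bit 9: 0x75428e00
bank (9b) val=-185 bits=0x147 at bit 0: 0x75428f47
word = 0x75428f47 → big-endian bytes:
  [0]=0x75  [1]=0x42  [2]=0x8f  [3]=0x47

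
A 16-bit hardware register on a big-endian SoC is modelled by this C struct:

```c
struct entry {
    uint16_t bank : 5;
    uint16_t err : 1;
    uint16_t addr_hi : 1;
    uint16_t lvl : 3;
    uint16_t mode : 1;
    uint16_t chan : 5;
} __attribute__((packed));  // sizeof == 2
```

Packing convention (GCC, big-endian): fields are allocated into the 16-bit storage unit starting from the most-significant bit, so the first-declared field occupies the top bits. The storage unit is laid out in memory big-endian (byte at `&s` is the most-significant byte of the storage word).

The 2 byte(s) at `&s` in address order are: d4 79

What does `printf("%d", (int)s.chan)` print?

25

[0]=0xd4 [1]=0x79 (big-endian) → word 0xd479
bank [11+:5] = (word>>11) & 0x1f = 26
err [10+:1] = (word>>10) & 0x1 = 1
addr_hi [9+:1] = (word>>9) & 0x1 = 0
lvl [6+:3] = (word>>6) & 0x7 = 1
mode [5+:1] = (word>>5) & 0x1 = 1
chan [0+:5] = (word>>0) & 0x1f = 25  ←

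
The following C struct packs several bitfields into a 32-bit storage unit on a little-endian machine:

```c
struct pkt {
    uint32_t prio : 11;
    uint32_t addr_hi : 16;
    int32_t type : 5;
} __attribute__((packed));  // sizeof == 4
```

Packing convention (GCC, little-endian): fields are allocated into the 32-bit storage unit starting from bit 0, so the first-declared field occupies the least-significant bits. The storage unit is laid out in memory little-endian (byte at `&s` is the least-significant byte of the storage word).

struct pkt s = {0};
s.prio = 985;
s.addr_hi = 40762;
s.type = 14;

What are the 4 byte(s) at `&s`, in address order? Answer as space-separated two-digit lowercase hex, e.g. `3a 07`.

prio:11 = 985 → 0x3d9 << 0 → word 0x000003d9
addr_hi:16 = 40762 → 0x9f3a << 11 → word 0x04f9d3d9
type:5 = 14 → 0xe << 27 → word 0x74f9d3d9
word = 0x74f9d3d9 → little-endian bytes:
  [0]=0xd9  [1]=0xd3  [2]=0xf9  [3]=0x74

d9 d3 f9 74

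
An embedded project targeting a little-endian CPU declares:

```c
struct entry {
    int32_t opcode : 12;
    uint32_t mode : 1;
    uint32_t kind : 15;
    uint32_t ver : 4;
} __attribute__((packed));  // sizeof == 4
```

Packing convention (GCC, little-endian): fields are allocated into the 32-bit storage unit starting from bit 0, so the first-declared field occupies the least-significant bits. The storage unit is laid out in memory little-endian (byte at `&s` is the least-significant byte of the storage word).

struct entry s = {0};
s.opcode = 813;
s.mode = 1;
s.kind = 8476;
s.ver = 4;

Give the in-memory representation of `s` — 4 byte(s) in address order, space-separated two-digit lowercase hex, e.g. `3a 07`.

2d 93 23 44

[0+:12] opcode=813 & 0xfff = 0x32d; word=0x0000032d
[12+:1] mode=1 & 0x1 = 0x1; word=0x0000132d
[13+:15] kind=8476 & 0x7fff = 0x211c; word=0x0423932d
[28+:4] ver=4 & 0xf = 0x4; word=0x4423932d
word = 0x4423932d → little-endian bytes:
  [0]=0x2d  [1]=0x93  [2]=0x23  [3]=0x44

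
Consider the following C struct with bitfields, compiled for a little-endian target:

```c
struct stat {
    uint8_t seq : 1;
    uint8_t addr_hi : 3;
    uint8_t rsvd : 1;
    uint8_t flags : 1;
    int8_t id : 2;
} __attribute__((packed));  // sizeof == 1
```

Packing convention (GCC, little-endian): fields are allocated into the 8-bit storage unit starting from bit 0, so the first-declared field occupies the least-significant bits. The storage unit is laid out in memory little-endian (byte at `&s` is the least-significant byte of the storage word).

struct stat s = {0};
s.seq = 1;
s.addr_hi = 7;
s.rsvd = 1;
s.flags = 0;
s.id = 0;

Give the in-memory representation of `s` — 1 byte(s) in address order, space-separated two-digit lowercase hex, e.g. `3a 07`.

seq:1 = 1 → 0x1 << 0 → word 0x01
addr_hi:3 = 7 → 0x7 << 1 → word 0x0f
rsvd:1 = 1 → 0x1 << 4 → word 0x1f
flags:1 = 0 → 0x0 << 5 → word 0x1f
id:2 = 0 → 0x0 << 6 → word 0x1f
word = 0x1f → little-endian bytes:
  [0]=0x1f

1f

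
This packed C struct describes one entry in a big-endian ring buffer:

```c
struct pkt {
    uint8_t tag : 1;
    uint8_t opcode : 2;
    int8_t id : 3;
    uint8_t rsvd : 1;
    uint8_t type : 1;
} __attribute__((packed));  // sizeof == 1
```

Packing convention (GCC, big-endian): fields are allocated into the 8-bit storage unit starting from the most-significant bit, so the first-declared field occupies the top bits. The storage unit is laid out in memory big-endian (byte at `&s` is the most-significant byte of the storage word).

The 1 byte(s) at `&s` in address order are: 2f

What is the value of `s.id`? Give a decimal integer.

3

[0]=0x2f (big-endian) → word 0x2f
tag:1 @ bit 7 → (0x2f>>7)&0x1 = 0x0
opcode:2 @ bit 5 → (0x2f>>5)&0x3 = 0x1
id:3 @ bit 2 → (0x2f>>2)&0x7 = 0x3  ←
rsvd:1 @ bit 1 → (0x2f>>1)&0x1 = 0x1
type:1 @ bit 0 → (0x2f>>0)&0x1 = 0x1
id signed 3b, MSB=0: value = 3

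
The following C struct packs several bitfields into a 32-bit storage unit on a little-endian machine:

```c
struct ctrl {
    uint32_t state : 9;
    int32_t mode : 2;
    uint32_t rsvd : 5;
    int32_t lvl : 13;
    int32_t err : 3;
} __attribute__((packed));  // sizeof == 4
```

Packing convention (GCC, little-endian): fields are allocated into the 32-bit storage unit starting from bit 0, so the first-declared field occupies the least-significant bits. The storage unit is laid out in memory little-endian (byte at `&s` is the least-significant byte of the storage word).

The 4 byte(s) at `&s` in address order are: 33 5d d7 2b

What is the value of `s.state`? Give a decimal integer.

307

[0]=0x33 [1]=0x5d [2]=0xd7 [3]=0x2b (little-endian) → word 0x2bd75d33
state:9 @ bit 0 → (0x2bd75d33>>0)&0x1ff = 0x133  ←
mode:2 @ bit 9 → (0x2bd75d33>>9)&0x3 = 0x2
rsvd:5 @ bit 11 → (0x2bd75d33>>11)&0x1f = 0xb
lvl:13 @ bit 16 → (0x2bd75d33>>16)&0x1fff = 0xbd7
err:3 @ bit 29 → (0x2bd75d33>>29)&0x7 = 0x1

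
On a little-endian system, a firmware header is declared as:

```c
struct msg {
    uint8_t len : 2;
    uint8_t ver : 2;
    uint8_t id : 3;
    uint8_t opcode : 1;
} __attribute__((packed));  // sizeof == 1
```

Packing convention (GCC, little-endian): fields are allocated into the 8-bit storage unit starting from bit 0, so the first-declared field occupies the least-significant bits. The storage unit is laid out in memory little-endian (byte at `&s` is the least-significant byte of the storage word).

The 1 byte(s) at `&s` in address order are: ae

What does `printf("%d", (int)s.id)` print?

[0]=0xae (little-endian) → word 0xae
len:2 @ bit 0 → (0xae>>0)&0x3 = 0x2
ver:2 @ bit 2 → (0xae>>2)&0x3 = 0x3
id:3 @ bit 4 → (0xae>>4)&0x7 = 0x2  ←
opcode:1 @ bit 7 → (0xae>>7)&0x1 = 0x1

2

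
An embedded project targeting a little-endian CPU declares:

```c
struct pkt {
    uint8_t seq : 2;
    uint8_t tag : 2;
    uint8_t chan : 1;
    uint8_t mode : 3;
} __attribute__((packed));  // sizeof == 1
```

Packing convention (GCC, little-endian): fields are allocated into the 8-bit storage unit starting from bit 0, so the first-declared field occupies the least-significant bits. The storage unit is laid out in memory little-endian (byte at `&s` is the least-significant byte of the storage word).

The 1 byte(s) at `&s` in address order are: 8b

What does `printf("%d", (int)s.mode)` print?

[0]=0x8b (little-endian) → word 0x8b
seq [0+:2] = (word>>0) & 0x3 = 3
tag [2+:2] = (word>>2) & 0x3 = 2
chan [4+:1] = (word>>4) & 0x1 = 0
mode [5+:3] = (word>>5) & 0x7 = 4  ←

4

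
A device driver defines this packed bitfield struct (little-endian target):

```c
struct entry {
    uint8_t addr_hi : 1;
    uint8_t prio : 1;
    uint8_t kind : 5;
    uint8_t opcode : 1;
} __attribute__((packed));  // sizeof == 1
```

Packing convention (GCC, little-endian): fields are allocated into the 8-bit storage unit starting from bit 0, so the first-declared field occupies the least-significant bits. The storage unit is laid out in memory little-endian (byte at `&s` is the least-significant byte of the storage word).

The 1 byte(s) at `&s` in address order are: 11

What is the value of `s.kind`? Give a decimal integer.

[0]=0x11 (little-endian) → word 0x11
addr_hi:1 @ bit 0 → (0x11>>0)&0x1 = 0x1
prio:1 @ bit 1 → (0x11>>1)&0x1 = 0x0
kind:5 @ bit 2 → (0x11>>2)&0x1f = 0x4  ←
opcode:1 @ bit 7 → (0x11>>7)&0x1 = 0x0

4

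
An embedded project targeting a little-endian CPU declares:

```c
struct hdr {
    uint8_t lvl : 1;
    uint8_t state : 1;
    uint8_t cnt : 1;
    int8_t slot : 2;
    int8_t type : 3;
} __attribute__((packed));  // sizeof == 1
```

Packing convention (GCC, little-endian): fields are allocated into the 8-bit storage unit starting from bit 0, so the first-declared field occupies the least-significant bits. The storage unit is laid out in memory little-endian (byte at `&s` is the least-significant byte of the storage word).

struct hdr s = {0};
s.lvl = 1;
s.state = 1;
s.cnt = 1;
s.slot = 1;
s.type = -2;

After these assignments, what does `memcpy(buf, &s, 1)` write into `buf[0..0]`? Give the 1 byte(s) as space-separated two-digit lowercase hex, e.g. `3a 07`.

lvl (1b) val=1 bits=0x1 at bit 0: 0x01
state (1b) val=1 bits=0x1 at bit 1: 0x03
cnt (1b) val=1 bits=0x1 at bit 2: 0x07
slot (2b) val=1 bits=0x1 at bit 3: 0x0f
type (3b) val=-2 bits=0x6 at bit 5: 0xcf
word = 0xcf → little-endian bytes:
  [0]=0xcf

cf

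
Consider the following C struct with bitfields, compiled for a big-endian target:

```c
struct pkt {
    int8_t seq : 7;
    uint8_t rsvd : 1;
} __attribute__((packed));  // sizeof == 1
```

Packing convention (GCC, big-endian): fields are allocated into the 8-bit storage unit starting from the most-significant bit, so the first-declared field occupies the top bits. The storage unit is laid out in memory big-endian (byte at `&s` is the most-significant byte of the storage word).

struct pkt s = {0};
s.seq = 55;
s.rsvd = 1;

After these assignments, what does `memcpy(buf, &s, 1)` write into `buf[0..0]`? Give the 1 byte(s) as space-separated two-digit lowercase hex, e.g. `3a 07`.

seq:7 = 55 → 0x37 << 1 → word 0x6e
rsvd:1 = 1 → 0x1 << 0 → word 0x6f
word = 0x6f → big-endian bytes:
  [0]=0x6f

6f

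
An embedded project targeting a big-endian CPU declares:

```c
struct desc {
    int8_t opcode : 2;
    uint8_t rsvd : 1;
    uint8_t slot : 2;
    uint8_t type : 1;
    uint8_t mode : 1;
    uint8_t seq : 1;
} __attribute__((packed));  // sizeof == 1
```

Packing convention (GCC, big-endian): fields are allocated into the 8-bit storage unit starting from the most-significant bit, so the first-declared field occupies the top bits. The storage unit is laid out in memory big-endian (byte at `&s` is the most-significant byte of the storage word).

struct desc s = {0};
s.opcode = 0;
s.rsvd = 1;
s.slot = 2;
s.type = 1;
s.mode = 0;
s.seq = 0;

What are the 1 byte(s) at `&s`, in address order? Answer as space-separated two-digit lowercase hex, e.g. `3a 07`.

34

opcode (2b) val=0 bits=0x0 at bit 6: 0x00
rsvd (1b) val=1 bits=0x1 at bit 5: 0x20
slot (2b) val=2 bits=0x2 at bit 3: 0x30
type (1b) val=1 bits=0x1 at bit 2: 0x34
mode (1b) val=0 bits=0x0 at bit 1: 0x34
seq (1b) val=0 bits=0x0 at bit 0: 0x34
word = 0x34 → big-endian bytes:
  [0]=0x34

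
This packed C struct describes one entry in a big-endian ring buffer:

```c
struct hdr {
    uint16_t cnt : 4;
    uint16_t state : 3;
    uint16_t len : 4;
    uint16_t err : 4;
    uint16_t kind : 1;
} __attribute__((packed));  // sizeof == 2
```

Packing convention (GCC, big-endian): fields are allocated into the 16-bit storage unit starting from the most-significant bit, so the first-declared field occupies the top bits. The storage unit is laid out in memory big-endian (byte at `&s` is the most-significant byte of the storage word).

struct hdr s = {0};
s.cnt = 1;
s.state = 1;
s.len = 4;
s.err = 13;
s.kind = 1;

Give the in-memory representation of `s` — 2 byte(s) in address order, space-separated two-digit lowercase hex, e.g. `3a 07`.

12 9b

cnt:4 = 1 → 0x1 << 12 → word 0x1000
state:3 = 1 → 0x1 << 9 → word 0x1200
len:4 = 4 → 0x4 << 5 → word 0x1280
err:4 = 13 → 0xd << 1 → word 0x129a
kind:1 = 1 → 0x1 << 0 → word 0x129b
word = 0x129b → big-endian bytes:
  [0]=0x12  [1]=0x9b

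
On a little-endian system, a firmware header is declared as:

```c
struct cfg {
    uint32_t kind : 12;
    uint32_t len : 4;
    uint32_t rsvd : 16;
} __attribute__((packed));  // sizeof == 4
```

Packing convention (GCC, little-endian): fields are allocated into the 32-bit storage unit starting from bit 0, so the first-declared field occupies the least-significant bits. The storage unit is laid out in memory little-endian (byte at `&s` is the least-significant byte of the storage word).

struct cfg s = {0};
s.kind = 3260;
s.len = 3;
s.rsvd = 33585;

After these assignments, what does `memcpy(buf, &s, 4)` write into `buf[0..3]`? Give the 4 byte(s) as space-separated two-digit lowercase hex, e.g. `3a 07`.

bc 3c 31 83

[0+:12] kind=3260 & 0xfff = 0xcbc; word=0x00000cbc
[12+:4] len=3 & 0xf = 0x3; word=0x00003cbc
[16+:16] rsvd=33585 & 0xffff = 0x8331; word=0x83313cbc
word = 0x83313cbc → little-endian bytes:
  [0]=0xbc  [1]=0x3c  [2]=0x31  [3]=0x83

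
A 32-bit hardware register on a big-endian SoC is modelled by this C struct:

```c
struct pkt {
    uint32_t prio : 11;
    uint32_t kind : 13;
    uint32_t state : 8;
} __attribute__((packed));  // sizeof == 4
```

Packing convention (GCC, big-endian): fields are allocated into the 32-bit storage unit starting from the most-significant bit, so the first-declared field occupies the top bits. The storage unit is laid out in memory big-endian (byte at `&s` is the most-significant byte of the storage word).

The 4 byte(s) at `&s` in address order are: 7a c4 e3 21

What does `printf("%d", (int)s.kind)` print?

1251

[0]=0x7a [1]=0xc4 [2]=0xe3 [3]=0x21 (big-endian) → word 0x7ac4e321
prio:11 @ bit 21 → (0x7ac4e321>>21)&0x7ff = 0x3d6
kind:13 @ bit 8 → (0x7ac4e321>>8)&0x1fff = 0x4e3  ←
state:8 @ bit 0 → (0x7ac4e321>>0)&0xff = 0x21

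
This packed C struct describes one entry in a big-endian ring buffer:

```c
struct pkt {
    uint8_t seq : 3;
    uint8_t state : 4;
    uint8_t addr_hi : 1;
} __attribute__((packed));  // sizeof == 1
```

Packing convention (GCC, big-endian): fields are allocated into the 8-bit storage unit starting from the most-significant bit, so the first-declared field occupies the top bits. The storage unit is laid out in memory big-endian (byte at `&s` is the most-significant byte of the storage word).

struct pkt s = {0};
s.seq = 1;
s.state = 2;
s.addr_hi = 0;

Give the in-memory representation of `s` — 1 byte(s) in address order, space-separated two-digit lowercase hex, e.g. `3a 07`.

24

[5+:3] seq=1 & 0x7 = 0x1; word=0x20
[1+:4] state=2 & 0xf = 0x2; word=0x24
[0+:1] addr_hi=0 & 0x1 = 0x0; word=0x24
word = 0x24 → big-endian bytes:
  [0]=0x24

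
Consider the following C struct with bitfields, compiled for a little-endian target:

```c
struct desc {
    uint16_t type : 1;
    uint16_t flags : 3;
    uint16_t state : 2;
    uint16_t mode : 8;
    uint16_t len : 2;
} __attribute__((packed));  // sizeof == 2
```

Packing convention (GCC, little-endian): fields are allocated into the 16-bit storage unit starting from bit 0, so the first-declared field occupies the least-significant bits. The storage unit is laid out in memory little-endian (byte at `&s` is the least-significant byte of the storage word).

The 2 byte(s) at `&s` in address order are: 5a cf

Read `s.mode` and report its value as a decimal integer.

[0]=0x5a [1]=0xcf (little-endian) → word 0xcf5a
type [0+:1] = (word>>0) & 0x1 = 0
flags [1+:3] = (word>>1) & 0x7 = 5
state [4+:2] = (word>>4) & 0x3 = 1
mode [6+:8] = (word>>6) & 0xff = 61  ←
len [14+:2] = (word>>14) & 0x3 = 3

61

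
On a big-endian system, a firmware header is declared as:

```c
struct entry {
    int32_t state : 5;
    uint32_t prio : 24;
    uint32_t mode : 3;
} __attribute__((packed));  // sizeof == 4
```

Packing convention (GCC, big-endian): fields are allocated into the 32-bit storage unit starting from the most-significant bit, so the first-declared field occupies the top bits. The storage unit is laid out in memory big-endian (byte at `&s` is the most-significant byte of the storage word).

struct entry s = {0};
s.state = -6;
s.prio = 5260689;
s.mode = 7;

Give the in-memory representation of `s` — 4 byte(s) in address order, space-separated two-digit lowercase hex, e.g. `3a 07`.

d2 82 2c 8f

state:5 = -6 → 0x1a << 27 → word 0xd0000000
prio:24 = 5260689 → 0x504591 << 3 → word 0xd2822c88
mode:3 = 7 → 0x7 << 0 → word 0xd2822c8f
word = 0xd2822c8f → big-endian bytes:
  [0]=0xd2  [1]=0x82  [2]=0x2c  [3]=0x8f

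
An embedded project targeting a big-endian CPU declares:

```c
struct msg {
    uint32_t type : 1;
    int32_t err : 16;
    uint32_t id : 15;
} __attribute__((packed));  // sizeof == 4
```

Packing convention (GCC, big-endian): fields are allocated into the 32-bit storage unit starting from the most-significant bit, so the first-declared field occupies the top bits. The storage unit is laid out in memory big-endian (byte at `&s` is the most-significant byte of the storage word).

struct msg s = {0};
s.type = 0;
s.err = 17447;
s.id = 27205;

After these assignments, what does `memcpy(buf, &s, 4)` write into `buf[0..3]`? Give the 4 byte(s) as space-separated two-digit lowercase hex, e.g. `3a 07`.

22 13 ea 45

type (1b) val=0 bits=0x0 at bit 31: 0x00000000
err (16b) val=17447 bits=0x4427 at bit 15: 0x22138000
id (15b) val=27205 bits=0x6a45 at bit 0: 0x2213ea45
word = 0x2213ea45 → big-endian bytes:
  [0]=0x22  [1]=0x13  [2]=0xea  [3]=0x45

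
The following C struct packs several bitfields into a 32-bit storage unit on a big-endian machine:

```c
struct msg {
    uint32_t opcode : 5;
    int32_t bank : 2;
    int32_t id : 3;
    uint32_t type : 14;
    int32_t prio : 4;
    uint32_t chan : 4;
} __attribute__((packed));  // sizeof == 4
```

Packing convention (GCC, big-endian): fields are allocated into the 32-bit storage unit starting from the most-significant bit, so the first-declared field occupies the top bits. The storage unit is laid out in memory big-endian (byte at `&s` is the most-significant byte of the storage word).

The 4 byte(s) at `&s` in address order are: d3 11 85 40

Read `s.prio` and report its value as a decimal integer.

[0]=0xd3 [1]=0x11 [2]=0x85 [3]=0x40 (big-endian) → word 0xd3118540
opcode:5 @ bit 27 → (0xd3118540>>27)&0x1f = 0x1a
bank:2 @ bit 25 → (0xd3118540>>25)&0x3 = 0x1
id:3 @ bit 22 → (0xd3118540>>22)&0x7 = 0x4
type:14 @ bit 8 → (0xd3118540>>8)&0x3fff = 0x1185
prio:4 @ bit 4 → (0xd3118540>>4)&0xf = 0x4  ←
chan:4 @ bit 0 → (0xd3118540>>0)&0xf = 0x0
prio signed 4b, MSB=0: value = 4

4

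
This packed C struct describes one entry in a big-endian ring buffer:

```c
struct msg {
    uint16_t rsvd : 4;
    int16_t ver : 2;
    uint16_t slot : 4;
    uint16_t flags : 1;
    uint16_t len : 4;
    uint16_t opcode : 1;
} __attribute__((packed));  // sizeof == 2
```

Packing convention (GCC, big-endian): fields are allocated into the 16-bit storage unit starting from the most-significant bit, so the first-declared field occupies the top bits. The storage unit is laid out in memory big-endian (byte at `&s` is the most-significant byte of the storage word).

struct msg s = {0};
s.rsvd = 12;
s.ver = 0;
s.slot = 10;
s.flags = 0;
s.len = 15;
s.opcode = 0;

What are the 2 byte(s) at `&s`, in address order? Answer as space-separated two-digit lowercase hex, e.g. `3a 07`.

rsvd:4 = 12 → 0xc << 12 → word 0xc000
ver:2 = 0 → 0x0 << 10 → word 0xc000
slot:4 = 10 → 0xa << 6 → word 0xc280
flags:1 = 0 → 0x0 << 5 → word 0xc280
len:4 = 15 → 0xf << 1 → word 0xc29e
opcode:1 = 0 → 0x0 << 0 → word 0xc29e
word = 0xc29e → big-endian bytes:
  [0]=0xc2  [1]=0x9e

c2 9e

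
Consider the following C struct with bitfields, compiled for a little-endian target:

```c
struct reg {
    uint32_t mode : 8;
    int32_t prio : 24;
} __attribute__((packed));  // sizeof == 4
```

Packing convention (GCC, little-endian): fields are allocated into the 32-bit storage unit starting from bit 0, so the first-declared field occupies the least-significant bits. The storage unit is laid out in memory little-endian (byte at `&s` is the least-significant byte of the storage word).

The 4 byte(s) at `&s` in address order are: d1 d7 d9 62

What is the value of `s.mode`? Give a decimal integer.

[0]=0xd1 [1]=0xd7 [2]=0xd9 [3]=0x62 (little-endian) → word 0x62d9d7d1
mode:8 @ bit 0 → (0x62d9d7d1>>0)&0xff = 0xd1  ←
prio:24 @ bit 8 → (0x62d9d7d1>>8)&0xffffff = 0x62d9d7

209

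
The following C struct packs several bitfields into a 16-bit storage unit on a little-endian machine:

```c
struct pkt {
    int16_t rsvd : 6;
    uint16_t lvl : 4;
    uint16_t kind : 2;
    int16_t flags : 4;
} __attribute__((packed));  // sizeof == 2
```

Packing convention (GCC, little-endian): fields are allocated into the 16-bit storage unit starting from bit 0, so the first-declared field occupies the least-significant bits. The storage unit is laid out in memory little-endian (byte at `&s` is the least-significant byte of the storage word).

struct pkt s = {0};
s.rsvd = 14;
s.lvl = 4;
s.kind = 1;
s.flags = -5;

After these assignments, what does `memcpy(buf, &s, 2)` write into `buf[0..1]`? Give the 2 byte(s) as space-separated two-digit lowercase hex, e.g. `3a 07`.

rsvd (6b) val=14 bits=0xe at bit 0: 0x000e
lvl (4b) val=4 bits=0x4 at bit 6: 0x010e
kind (2b) val=1 bits=0x1 at bit 10: 0x050e
flags (4b) val=-5 bits=0xb at bit 12: 0xb50e
word = 0xb50e → little-endian bytes:
  [0]=0x0e  [1]=0xb5

0e b5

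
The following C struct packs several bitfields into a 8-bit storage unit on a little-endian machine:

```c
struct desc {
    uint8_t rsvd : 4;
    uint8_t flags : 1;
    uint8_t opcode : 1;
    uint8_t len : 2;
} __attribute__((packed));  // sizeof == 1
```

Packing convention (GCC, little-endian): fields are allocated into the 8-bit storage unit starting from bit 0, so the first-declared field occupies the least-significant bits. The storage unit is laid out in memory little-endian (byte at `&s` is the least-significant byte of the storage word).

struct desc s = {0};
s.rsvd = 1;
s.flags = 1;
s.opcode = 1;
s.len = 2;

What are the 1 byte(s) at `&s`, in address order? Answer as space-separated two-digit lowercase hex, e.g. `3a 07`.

[0+:4] rsvd=1 & 0xf = 0x1; word=0x01
[4+:1] flags=1 & 0x1 = 0x1; word=0x11
[5+:1] opcode=1 & 0x1 = 0x1; word=0x31
[6+:2] len=2 & 0x3 = 0x2; word=0xb1
word = 0xb1 → little-endian bytes:
  [0]=0xb1

b1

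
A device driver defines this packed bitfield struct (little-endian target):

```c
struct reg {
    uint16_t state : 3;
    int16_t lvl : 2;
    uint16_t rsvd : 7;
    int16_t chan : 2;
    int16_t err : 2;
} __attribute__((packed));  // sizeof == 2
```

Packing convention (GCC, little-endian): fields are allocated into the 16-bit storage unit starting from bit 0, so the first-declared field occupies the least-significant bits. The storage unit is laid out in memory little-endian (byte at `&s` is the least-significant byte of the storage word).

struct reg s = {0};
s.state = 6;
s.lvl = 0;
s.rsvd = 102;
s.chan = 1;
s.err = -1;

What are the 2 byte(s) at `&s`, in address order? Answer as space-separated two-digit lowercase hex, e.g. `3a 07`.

c6 dc

state (3b) val=6 bits=0x6 at bit 0: 0x0006
lvl (2b) val=0 bits=0x0 at bit 3: 0x0006
rsvd (7b) val=102 bits=0x66 at bit 5: 0x0cc6
chan (2b) val=1 bits=0x1 at bit 12: 0x1cc6
err (2b) val=-1 bits=0x3 at bit 14: 0xdcc6
word = 0xdcc6 → little-endian bytes:
  [0]=0xc6  [1]=0xdc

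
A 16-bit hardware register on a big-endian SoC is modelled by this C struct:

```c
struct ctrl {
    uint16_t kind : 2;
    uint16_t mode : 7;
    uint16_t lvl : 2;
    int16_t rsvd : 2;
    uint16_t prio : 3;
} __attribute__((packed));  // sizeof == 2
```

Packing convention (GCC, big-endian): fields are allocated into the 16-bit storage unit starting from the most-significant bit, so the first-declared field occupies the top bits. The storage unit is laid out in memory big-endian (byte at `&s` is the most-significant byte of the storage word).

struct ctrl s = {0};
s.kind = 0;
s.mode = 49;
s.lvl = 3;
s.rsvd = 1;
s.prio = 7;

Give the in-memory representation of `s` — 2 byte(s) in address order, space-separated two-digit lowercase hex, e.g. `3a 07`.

kind (2b) val=0 bits=0x0 at bit 14: 0x0000
mode (7b) val=49 bits=0x31 at bit 7: 0x1880
lvl (2b) val=3 bits=0x3 at bit 5: 0x18e0
rsvd (2b) val=1 bits=0x1 at bit 3: 0x18e8
prio (3b) val=7 bits=0x7 at bit 0: 0x18ef
word = 0x18ef → big-endian bytes:
  [0]=0x18  [1]=0xef

18 ef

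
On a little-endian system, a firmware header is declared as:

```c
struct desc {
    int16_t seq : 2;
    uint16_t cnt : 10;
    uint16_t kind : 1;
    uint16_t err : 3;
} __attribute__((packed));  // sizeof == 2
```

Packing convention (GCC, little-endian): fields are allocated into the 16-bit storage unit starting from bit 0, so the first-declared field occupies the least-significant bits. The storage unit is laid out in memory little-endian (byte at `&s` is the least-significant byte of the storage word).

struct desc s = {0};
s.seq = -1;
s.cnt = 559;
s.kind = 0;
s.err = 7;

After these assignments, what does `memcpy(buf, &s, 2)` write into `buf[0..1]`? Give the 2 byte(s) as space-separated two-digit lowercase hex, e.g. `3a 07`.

seq:2 = -1 → 0x3 << 0 → word 0x0003
cnt:10 = 559 → 0x22f << 2 → word 0x08bf
kind:1 = 0 → 0x0 << 12 → word 0x08bf
err:3 = 7 → 0x7 << 13 → word 0xe8bf
word = 0xe8bf → little-endian bytes:
  [0]=0xbf  [1]=0xe8

bf e8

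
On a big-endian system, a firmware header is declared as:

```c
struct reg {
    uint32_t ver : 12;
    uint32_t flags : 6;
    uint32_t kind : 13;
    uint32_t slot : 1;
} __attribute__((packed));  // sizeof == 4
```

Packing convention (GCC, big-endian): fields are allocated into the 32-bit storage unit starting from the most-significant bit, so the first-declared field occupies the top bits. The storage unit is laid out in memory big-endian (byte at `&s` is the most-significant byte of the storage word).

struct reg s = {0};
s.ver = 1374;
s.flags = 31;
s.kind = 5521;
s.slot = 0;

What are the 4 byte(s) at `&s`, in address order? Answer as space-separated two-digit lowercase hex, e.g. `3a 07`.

55 e7 eb 22

ver:12 = 1374 → 0x55e << 20 → word 0x55e00000
flags:6 = 31 → 0x1f << 14 → word 0x55e7c000
kind:13 = 5521 → 0x1591 << 1 → word 0x55e7eb22
slot:1 = 0 → 0x0 << 0 → word 0x55e7eb22
word = 0x55e7eb22 → big-endian bytes:
  [0]=0x55  [1]=0xe7  [2]=0xeb  [3]=0x22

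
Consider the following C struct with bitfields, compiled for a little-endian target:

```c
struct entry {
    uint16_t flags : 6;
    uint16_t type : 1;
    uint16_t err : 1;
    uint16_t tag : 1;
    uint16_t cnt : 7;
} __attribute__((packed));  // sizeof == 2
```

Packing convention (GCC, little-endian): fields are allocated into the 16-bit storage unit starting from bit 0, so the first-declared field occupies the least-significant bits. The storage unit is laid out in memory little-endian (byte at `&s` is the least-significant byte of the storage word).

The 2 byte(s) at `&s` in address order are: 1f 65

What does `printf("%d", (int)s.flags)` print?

31

[0]=0x1f [1]=0x65 (little-endian) → word 0x651f
flags [0+:6] = (word>>0) & 0x3f = 31  ←
type [6+:1] = (word>>6) & 0x1 = 0
err [7+:1] = (word>>7) & 0x1 = 0
tag [8+:1] = (word>>8) & 0x1 = 1
cnt [9+:7] = (word>>9) & 0x7f = 50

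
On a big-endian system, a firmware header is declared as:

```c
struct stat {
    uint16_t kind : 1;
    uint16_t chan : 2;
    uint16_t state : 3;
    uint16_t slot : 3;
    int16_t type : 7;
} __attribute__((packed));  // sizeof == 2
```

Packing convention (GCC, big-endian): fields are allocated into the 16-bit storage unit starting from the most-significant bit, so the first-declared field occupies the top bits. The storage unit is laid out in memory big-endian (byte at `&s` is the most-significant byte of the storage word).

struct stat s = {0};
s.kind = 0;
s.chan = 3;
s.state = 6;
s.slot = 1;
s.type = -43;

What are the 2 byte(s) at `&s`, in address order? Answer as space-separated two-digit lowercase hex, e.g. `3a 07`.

kind:1 = 0 → 0x0 << 15 → word 0x0000
chan:2 = 3 → 0x3 << 13 → word 0x6000
state:3 = 6 → 0x6 << 10 → word 0x7800
slot:3 = 1 → 0x1 << 7 → word 0x7880
type:7 = -43 → 0x55 << 0 → word 0x78d5
word = 0x78d5 → big-endian bytes:
  [0]=0x78  [1]=0xd5

78 d5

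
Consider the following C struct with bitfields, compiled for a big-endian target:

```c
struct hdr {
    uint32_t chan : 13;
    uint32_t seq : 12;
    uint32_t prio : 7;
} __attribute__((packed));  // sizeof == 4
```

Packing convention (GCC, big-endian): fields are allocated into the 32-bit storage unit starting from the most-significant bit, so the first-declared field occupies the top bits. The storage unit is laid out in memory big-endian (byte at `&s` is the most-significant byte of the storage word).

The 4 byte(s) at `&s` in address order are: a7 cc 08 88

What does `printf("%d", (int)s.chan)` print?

5369

[0]=0xa7 [1]=0xcc [2]=0x08 [3]=0x88 (big-endian) → word 0xa7cc0888
chan:13 @ bit 19 → (0xa7cc0888>>19)&0x1fff = 0x14f9  ←
seq:12 @ bit 7 → (0xa7cc0888>>7)&0xfff = 0x811
prio:7 @ bit 0 → (0xa7cc0888>>0)&0x7f = 0x8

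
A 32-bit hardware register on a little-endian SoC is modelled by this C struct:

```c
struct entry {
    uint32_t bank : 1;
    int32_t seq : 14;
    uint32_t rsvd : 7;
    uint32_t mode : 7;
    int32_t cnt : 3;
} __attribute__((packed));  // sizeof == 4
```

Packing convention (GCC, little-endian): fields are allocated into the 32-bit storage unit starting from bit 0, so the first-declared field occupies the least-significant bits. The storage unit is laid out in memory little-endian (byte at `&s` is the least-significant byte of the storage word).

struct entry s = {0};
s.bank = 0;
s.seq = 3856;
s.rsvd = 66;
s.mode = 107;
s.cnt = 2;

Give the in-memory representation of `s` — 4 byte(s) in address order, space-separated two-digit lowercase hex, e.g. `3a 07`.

20 1e e1 5a

bank:1 = 0 → 0x0 << 0 → word 0x00000000
seq:14 = 3856 → 0xf10 << 1 → word 0x00001e20
rsvd:7 = 66 → 0x42 << 15 → word 0x00211e20
mode:7 = 107 → 0x6b << 22 → word 0x1ae11e20
cnt:3 = 2 → 0x2 << 29 → word 0x5ae11e20
word = 0x5ae11e20 → little-endian bytes:
  [0]=0x20  [1]=0x1e  [2]=0xe1  [3]=0x5a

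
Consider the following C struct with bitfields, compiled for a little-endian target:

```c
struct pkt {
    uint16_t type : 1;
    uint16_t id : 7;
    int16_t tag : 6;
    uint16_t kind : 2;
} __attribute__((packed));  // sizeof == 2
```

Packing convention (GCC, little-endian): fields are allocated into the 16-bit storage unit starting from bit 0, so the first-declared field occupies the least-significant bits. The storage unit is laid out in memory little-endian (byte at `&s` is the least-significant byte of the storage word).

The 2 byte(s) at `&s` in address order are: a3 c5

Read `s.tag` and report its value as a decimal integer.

[0]=0xa3 [1]=0xc5 (little-endian) → word 0xc5a3
type [0+:1] = (word>>0) & 0x1 = 1
id [1+:7] = (word>>1) & 0x7f = 81
tag [8+:6] = (word>>8) & 0x3f = 5  ←
kind [14+:2] = (word>>14) & 0x3 = 3
tag signed 6b, MSB=0: value = 5

5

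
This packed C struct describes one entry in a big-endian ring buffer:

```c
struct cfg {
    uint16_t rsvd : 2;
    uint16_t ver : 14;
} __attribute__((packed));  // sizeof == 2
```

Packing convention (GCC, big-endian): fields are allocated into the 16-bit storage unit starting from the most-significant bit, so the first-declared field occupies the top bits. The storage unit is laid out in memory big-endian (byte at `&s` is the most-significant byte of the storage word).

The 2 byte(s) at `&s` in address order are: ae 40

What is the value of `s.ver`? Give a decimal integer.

[0]=0xae [1]=0x40 (big-endian) → word 0xae40
rsvd:2 @ bit 14 → (0xae40>>14)&0x3 = 0x2
ver:14 @ bit 0 → (0xae40>>0)&0x3fff = 0x2e40  ←

11840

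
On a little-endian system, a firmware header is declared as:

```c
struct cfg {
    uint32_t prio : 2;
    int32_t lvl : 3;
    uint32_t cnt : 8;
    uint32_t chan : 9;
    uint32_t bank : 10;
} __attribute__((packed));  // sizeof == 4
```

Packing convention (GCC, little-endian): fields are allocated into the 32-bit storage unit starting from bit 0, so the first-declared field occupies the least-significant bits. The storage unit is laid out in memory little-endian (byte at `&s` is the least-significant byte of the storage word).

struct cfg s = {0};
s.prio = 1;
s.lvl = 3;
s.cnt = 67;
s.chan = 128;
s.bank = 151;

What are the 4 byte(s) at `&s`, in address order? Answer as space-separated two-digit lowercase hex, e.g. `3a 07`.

6d 08 d0 25

prio:2 = 1 → 0x1 << 0 → word 0x00000001
lvl:3 = 3 → 0x3 << 2 → word 0x0000000d
cnt:8 = 67 → 0x43 << 5 → word 0x0000086d
chan:9 = 128 → 0x80 << 13 → word 0x0010086d
bank:10 = 151 → 0x97 << 22 → word 0x25d0086d
word = 0x25d0086d → little-endian bytes:
  [0]=0x6d  [1]=0x08  [2]=0xd0  [3]=0x25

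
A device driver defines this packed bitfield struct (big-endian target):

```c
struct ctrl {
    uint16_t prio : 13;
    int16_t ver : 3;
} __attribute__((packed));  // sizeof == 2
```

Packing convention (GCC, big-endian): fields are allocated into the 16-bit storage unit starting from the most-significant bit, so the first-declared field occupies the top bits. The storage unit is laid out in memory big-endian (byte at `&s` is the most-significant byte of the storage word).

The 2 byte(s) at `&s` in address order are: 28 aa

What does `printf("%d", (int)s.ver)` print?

[0]=0x28 [1]=0xaa (big-endian) → word 0x28aa
prio [3+:13] = (word>>3) & 0x1fff = 1301
ver [0+:3] = (word>>0) & 0x7 = 2  ←
ver signed 3b, MSB=0: value = 2

2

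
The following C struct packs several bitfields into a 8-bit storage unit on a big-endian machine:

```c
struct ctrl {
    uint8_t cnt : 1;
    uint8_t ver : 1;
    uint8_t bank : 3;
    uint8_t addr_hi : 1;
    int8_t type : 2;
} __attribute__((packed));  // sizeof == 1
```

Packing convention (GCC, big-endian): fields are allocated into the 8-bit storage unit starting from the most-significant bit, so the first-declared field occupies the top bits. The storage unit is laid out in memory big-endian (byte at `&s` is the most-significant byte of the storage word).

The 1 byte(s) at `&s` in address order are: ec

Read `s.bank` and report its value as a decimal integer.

5

[0]=0xec (big-endian) → word 0xec
cnt:1 @ bit 7 → (0xec>>7)&0x1 = 0x1
ver:1 @ bit 6 → (0xec>>6)&0x1 = 0x1
bank:3 @ bit 3 → (0xec>>3)&0x7 = 0x5  ←
addr_hi:1 @ bit 2 → (0xec>>2)&0x1 = 0x1
type:2 @ bit 0 → (0xec>>0)&0x3 = 0x0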